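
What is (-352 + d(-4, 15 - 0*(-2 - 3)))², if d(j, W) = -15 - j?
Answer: 131769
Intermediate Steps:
(-352 + d(-4, 15 - 0*(-2 - 3)))² = (-352 + (-15 - 1*(-4)))² = (-352 + (-15 + 4))² = (-352 - 11)² = (-363)² = 131769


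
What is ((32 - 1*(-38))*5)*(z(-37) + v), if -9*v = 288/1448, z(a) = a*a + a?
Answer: 84380800/181 ≈ 4.6619e+5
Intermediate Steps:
z(a) = a + a² (z(a) = a² + a = a + a²)
v = -4/181 (v = -32/1448 = -⅑*36/181 = -4/181 ≈ -0.022099)
((32 - 1*(-38))*5)*(z(-37) + v) = ((32 - 1*(-38))*5)*(-37*(1 - 37) - 4/181) = ((32 + 38)*5)*(-37*(-36) - 4/181) = (70*5)*(1332 - 4/181) = 350*(241088/181) = 84380800/181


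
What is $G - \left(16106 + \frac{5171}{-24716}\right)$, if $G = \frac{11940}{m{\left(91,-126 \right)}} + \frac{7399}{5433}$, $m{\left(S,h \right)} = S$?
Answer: $- \frac{195187391732611}{12219664548} \approx -15973.0$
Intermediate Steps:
$G = \frac{65543329}{494403}$ ($G = \frac{11940}{91} + \frac{7399}{5433} = \frac{65543329}{494403} \approx 132.57$)
$G - \left(16106 + \frac{5171}{-24716}\right) = \frac{65543329}{494403} - \left(16106 + \frac{5171}{-24716}\right) = \frac{65543329}{494403} - \left(16106 + 5171 \left(- \frac{1}{24716}\right)\right) = \frac{65543329}{494403} - \left(16106 - \frac{5171}{24716}\right) = \frac{65543329}{494403} - \frac{398070725}{24716} = - \frac{195187391732611}{12219664548}$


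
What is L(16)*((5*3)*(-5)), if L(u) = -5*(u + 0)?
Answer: 6000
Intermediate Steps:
L(u) = -5*u
L(16)*((5*3)*(-5)) = (-5*16)*((5*3)*(-5)) = -1200*(-5) = -80*(-75) = 6000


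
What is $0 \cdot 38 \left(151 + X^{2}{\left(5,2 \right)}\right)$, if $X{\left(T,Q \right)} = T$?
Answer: $0$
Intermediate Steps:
$0 \cdot 38 \left(151 + X^{2}{\left(5,2 \right)}\right) = 0 \cdot 38 \left(151 + 5^{2}\right) = 0 \left(151 + 25\right) = 0 \cdot 176 = 0$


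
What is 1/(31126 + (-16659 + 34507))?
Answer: 1/48974 ≈ 2.0419e-5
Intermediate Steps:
1/(31126 + (-16659 + 34507)) = 1/(31126 + 17848) = 1/48974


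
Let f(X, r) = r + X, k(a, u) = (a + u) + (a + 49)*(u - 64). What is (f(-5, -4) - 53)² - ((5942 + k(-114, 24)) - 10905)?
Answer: 6297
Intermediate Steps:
k(a, u) = a + u + (-64 + u)*(49 + a) (k(a, u) = (a + u) + (49 + a)*(-64 + u) = (a + u) + (-64 + u)*(49 + a) = a + u + (-64 + u)*(49 + a))
f(X, r) = X + r
(f(-5, -4) - 53)² - ((5942 + k(-114, 24)) - 10905) = ((-5 - 4) - 53)² - ((5942 + (-3136 - 63*(-114) + 50*24 - 114*24)) - 10905) = (-9 - 53)² - ((5942 + (-3136 + 7182 + 1200 - 2736)) - 10905) = (-62)² - ((5942 + 2510) - 10905) = 3844 - (8452 - 10905) = 3844 - 1*(-2453) = 3844 + 2453 = 6297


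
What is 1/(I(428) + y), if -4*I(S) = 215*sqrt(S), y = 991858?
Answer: 3967432/3935124222581 + 430*sqrt(107)/3935124222581 ≈ 1.0093e-6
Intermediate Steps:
I(S) = -215*sqrt(S)/4
1/(I(428) + y) = 1/(-215*sqrt(107)/2 + 991858) = 1/(991858 - 215*sqrt(107)/2)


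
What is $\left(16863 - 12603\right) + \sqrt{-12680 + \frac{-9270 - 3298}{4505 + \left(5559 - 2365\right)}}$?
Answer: $4260 + \frac{12 i \sqrt{5220129873}}{7699} \approx 4260.0 + 112.61 i$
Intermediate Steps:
$\left(16863 - 12603\right) + \sqrt{-12680 + \frac{-9270 - 3298}{4505 + \left(5559 - 2365\right)}} = \left(16863 - 12603\right) + \sqrt{-12680 - \frac{12568}{4505 + \left(5559 - 2365\right)}} = 4260 + \sqrt{-12680 - \frac{12568}{4505 + 3194}} = 4260 + \sqrt{-12680 - \frac{12568}{7699}} = 4260 + \sqrt{- \frac{97635888}{7699}} = 4260 + \frac{12 i \sqrt{5220129873}}{7699}$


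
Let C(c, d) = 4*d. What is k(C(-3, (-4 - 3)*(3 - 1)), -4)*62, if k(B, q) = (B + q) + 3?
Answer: -3534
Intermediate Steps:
k(B, q) = 3 + B + q
k(C(-3, (-4 - 3)*(3 - 1)), -4)*62 = (3 + 4*((-4 - 3)*(3 - 1)) - 4)*62 = (3 + 4*(-7*2) - 4)*62 = (3 + 4*(-14) - 4)*62 = (3 - 56 - 4)*62 = -57*62 = -3534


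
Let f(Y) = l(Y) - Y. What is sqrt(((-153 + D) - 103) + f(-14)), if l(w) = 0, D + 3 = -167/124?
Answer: I*sqrt(946957)/62 ≈ 15.695*I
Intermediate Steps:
D = -539/124 (D = -3 - 167/124 = -539/124 ≈ -4.3468)
f(Y) = -Y (f(Y) = 0 - Y = -Y)
sqrt(((-153 + D) - 103) + f(-14)) = sqrt(((-153 - 539/124) - 103) - 1*(-14)) = sqrt((-19511/124 - 103) + 14) = sqrt(-32283/124 + 14) = sqrt(-30547/124) = I*sqrt(946957)/62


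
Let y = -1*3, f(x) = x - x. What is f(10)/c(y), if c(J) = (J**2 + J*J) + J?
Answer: 0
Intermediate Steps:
f(x) = 0
y = -3
c(J) = J + 2*J**2 (c(J) = (J**2 + J**2) + J = 2*J**2 + J = J + 2*J**2)
f(10)/c(y) = 0/(-3*(1 + 2*(-3))) = 0/(-3*(1 - 6)) = 0/(-3*(-5)) = 0/15 = (1/15)*0 = 0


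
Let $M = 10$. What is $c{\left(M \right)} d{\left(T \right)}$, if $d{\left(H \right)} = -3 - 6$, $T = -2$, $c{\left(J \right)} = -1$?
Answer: $9$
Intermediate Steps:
$d{\left(H \right)} = -9$ ($d{\left(H \right)} = -3 - 6 = -9$)
$c{\left(M \right)} d{\left(T \right)} = \left(-1\right) \left(-9\right) = 9$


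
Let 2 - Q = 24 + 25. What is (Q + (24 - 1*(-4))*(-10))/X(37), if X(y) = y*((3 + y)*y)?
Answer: -327/54760 ≈ -0.0059715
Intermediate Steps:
Q = -47 (Q = 2 - (24 + 25) = 2 - 1*49 = 2 - 49 = -47)
X(y) = y²*(3 + y) (X(y) = y*(y*(3 + y)) = y²*(3 + y))
(Q + (24 - 1*(-4))*(-10))/X(37) = (-47 + (24 - 1*(-4))*(-10))/((37²*(3 + 37))) = (-47 + (24 + 4)*(-10))/((1369*40)) = (-47 + 28*(-10))/54760 = (-47 - 280)*(1/54760) = -327*1/54760 = -327/54760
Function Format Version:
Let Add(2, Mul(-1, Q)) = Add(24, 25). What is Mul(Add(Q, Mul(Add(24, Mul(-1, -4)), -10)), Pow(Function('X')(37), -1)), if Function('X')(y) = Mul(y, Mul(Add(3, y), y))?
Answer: Rational(-327, 54760) ≈ -0.0059715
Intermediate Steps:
Q = -47 (Q = Add(2, Mul(-1, Add(24, 25))) = Add(2, Mul(-1, 49)) = Add(2, -49) = -47)
Function('X')(y) = Mul(Pow(y, 2), Add(3, y)) (Function('X')(y) = Mul(y, Mul(y, Add(3, y))) = Mul(Pow(y, 2), Add(3, y)))
Mul(Add(Q, Mul(Add(24, Mul(-1, -4)), -10)), Pow(Function('X')(37), -1)) = Mul(Add(-47, Mul(Add(24, Mul(-1, -4)), -10)), Pow(Mul(Pow(37, 2), Add(3, 37)), -1)) = Mul(Add(-47, Mul(Add(24, 4), -10)), Pow(Mul(1369, 40), -1)) = Mul(Add(-47, Mul(28, -10)), Pow(54760, -1)) = Mul(Add(-47, -280), Rational(1, 54760)) = Mul(-327, Rational(1, 54760)) = Rational(-327, 54760)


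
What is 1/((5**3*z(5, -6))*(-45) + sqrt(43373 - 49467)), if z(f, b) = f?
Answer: -28125/791021719 - I*sqrt(6094)/791021719 ≈ -3.5555e-5 - 9.8688e-8*I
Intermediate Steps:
1/((5**3*z(5, -6))*(-45) + sqrt(43373 - 49467)) = 1/((5**3*5)*(-45) + sqrt(43373 - 49467)) = 1/((125*5)*(-45) + sqrt(-6094)) = 1/(625*(-45) + I*sqrt(6094)) = 1/(-28125 + I*sqrt(6094))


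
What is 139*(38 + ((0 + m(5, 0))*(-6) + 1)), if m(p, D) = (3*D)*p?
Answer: 5421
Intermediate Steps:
m(p, D) = 3*D*p
139*(38 + ((0 + m(5, 0))*(-6) + 1)) = 139*(38 + ((0 + 3*0*5)*(-6) + 1)) = 139*(38 + ((0 + 0)*(-6) + 1)) = 139*(38 + (0*(-6) + 1)) = 139*(38 + (0 + 1)) = 139*(38 + 1) = 139*39 = 5421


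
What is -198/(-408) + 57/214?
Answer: 5469/7276 ≈ 0.75165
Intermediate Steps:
-198/(-408) + 57/214 = -198*(-1/408) + 57*(1/214) = 33/68 + 57/214 = 5469/7276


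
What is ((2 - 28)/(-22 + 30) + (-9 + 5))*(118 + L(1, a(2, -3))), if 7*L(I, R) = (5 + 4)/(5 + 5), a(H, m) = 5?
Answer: -239801/280 ≈ -856.43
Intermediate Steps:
L(I, R) = 9/70 (L(I, R) = ((5 + 4)/(5 + 5))/7 = (9/10)/7 = (9*(⅒))/7 = (⅐)*(9/10) = 9/70)
((2 - 28)/(-22 + 30) + (-9 + 5))*(118 + L(1, a(2, -3))) = ((2 - 28)/(-22 + 30) + (-9 + 5))*(118 + 9/70) = (-26/8 - 4)*(8269/70) = (-26*⅛ - 4)*(8269/70) = (-13/4 - 4)*(8269/70) = -29/4*8269/70 = -239801/280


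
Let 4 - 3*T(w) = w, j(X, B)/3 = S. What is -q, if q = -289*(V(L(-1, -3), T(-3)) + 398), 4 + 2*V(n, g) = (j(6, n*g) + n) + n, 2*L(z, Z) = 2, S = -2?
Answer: 113866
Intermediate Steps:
L(z, Z) = 1 (L(z, Z) = (½)*2 = 1)
j(X, B) = -6 (j(X, B) = 3*(-2) = -6)
T(w) = 4/3 - w/3
V(n, g) = -5 + n (V(n, g) = -2 + ((-6 + n) + n)/2 = -2 + (-6 + 2*n)/2 = -2 + (-3 + n) = -5 + n)
q = -113866 (q = -289*((-5 + 1) + 398) = -289*(-4 + 398) = -289*394 = -113866)
-q = -1*(-113866) = 113866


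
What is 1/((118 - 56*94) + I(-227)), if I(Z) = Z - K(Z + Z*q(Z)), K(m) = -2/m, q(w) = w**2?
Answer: -5848655/31424823316 ≈ -0.00018612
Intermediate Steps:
I(Z) = Z + 2/(Z + Z**3) (I(Z) = Z - (-2)/(Z + Z*Z**2) = Z - (-2)/(Z + Z**3) = Z + 2/(Z + Z**3))
1/((118 - 56*94) + I(-227)) = 1/((118 - 56*94) + (2 + (-227)**2 + (-227)**4)/(-227 + (-227)**3)) = 1/((118 - 5264) + (2 + 51529 + 2655237841)/(-227 - 11697083)) = 1/(-5146 + 2655289372/(-11697310)) = 1/(-5146 - 1/11697310*2655289372) = 1/(-5146 - 1327644686/5848655) = 1/(-31424823316/5848655) = -5848655/31424823316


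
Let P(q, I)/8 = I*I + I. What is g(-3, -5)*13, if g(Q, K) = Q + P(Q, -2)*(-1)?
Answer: -247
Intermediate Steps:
P(q, I) = 8*I + 8*I**2 (P(q, I) = 8*(I*I + I) = 8*(I**2 + I) = 8*(I + I**2) = 8*I + 8*I**2)
g(Q, K) = -16 + Q (g(Q, K) = Q + (8*(-2)*(1 - 2))*(-1) = Q + (8*(-2)*(-1))*(-1) = Q + 16*(-1) = Q - 16 = -16 + Q)
g(-3, -5)*13 = (-16 - 3)*13 = -19*13 = -247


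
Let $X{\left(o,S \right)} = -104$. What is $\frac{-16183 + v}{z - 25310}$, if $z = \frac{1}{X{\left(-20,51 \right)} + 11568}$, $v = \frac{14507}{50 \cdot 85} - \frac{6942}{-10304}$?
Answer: $\frac{253822615687269}{397075528671500} \approx 0.63923$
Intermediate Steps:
$v = \frac{44745907}{10948000}$ ($v = \frac{14507}{4250} - - \frac{3471}{5152} = 14507 \cdot \frac{1}{4250} + \frac{3471}{5152} = \frac{14507}{4250} + \frac{3471}{5152} = \frac{44745907}{10948000} \approx 4.0871$)
$z = \frac{1}{11464}$ ($z = \frac{1}{-104 + 11568} = \frac{1}{11464} \approx 8.723 \cdot 10^{-5}$)
$\frac{-16183 + v}{z - 25310} = \frac{-16183 + \frac{44745907}{10948000}}{\frac{1}{11464} - 25310} = - \frac{177126738093}{10948000 \left(- \frac{290153839}{11464}\right)} = \left(- \frac{177126738093}{10948000}\right) \left(- \frac{11464}{290153839}\right) = \frac{253822615687269}{397075528671500}$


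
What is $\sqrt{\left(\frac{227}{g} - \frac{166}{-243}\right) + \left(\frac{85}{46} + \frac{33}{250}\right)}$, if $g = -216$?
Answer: $\frac{\sqrt{6216639870}}{62100} \approx 1.2697$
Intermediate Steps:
$\sqrt{\left(\frac{227}{g} - \frac{166}{-243}\right) + \left(\frac{85}{46} + \frac{33}{250}\right)} = \sqrt{\left(\frac{227}{-216} - \frac{166}{-243}\right) + \left(\frac{85}{46} + \frac{33}{250}\right)} = \sqrt{\left(227 \left(- \frac{1}{216}\right) - - \frac{166}{243}\right) + \left(85 \cdot \frac{1}{46} + 33 \cdot \frac{1}{250}\right)} = \sqrt{\left(- \frac{227}{216} + \frac{166}{243}\right) + \left(\frac{85}{46} + \frac{33}{250}\right)} = \sqrt{- \frac{715}{1944} + \frac{5692}{2875}} = \sqrt{\frac{9009623}{5589000}} = \frac{\sqrt{6216639870}}{62100}$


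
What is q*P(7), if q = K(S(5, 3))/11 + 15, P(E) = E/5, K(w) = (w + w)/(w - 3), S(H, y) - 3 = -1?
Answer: 1127/55 ≈ 20.491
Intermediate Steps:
S(H, y) = 2 (S(H, y) = 3 - 1 = 2)
K(w) = 2*w/(-3 + w) (K(w) = (2*w)/(-3 + w) = 2*w/(-3 + w))
P(E) = E/5 (P(E) = E*(⅕) = E/5)
q = 161/11 (q = (2*2/(-3 + 2))/11 + 15 = (2*2/(-1))/11 + 15 = (2*2*(-1))/11 + 15 = (1/11)*(-4) + 15 = -4/11 + 15 = 161/11 ≈ 14.636)
q*P(7) = 161*((⅕)*7)/11 = (161/11)*(7/5) = 1127/55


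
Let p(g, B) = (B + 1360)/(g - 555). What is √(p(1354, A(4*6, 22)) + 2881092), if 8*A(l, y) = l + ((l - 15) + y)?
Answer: √29428689696402/3196 ≈ 1697.4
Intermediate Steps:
A(l, y) = -15/8 + l/4 + y/8 (A(l, y) = (l + ((l - 15) + y))/8 = (l + ((-15 + l) + y))/8 = (l + (-15 + l + y))/8 = (-15 + y + 2*l)/8 = -15/8 + l/4 + y/8)
p(g, B) = (1360 + B)/(-555 + g)
√(p(1354, A(4*6, 22)) + 2881092) = √((1360 + (-15/8 + (4*6)/4 + (⅛)*22))/(-555 + 1354) + 2881092) = √((1360 + (-15/8 + (¼)*24 + 11/4))/799 + 2881092) = √((1360 + (-15/8 + 6 + 11/4))/799 + 2881092) = √((1360 + 55/8)/799 + 2881092) = √((1/799)*(10935/8) + 2881092) = √(10935/6392 + 2881092) = √(18415950999/6392) = √29428689696402/3196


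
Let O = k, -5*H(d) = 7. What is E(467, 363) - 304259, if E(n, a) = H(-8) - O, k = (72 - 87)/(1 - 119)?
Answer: -179513711/590 ≈ -3.0426e+5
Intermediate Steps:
k = 15/118 (k = -15/(-118) = -15*(-1/118) = 15/118 ≈ 0.12712)
H(d) = -7/5 (H(d) = -1/5*7 = -7/5)
O = 15/118 ≈ 0.12712
E(n, a) = -901/590 (E(n, a) = -7/5 - 1*15/118 = -7/5 - 15/118 = -901/590)
E(467, 363) - 304259 = -901/590 - 304259 = -179513711/590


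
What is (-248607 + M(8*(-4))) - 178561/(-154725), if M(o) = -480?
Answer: -38539807514/154725 ≈ -2.4909e+5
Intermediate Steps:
(-248607 + M(8*(-4))) - 178561/(-154725) = (-248607 - 480) - 178561/(-154725) = -249087 - 178561*(-1/154725) = -249087 + 178561/154725 = -38539807514/154725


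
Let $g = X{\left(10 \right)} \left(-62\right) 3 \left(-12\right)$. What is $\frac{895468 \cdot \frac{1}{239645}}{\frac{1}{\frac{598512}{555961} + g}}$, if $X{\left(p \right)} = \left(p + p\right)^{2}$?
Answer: $\frac{63496686595908288}{19033324835} \approx 3.3361 \cdot 10^{6}$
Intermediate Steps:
$X{\left(p \right)} = 4 p^{2}$ ($X{\left(p \right)} = \left(2 p\right)^{2} = 4 p^{2}$)
$g = 892800$ ($g = 4 \cdot 10^{2} \left(-62\right) 3 \left(-12\right) = 4 \cdot 100 \left(-62\right) \left(-36\right) = 400 \left(-62\right) \left(-36\right) = \left(-24800\right) \left(-36\right) = 892800$)
$\frac{895468 \cdot \frac{1}{239645}}{\frac{1}{\frac{598512}{555961} + g}} = \frac{895468 \cdot \frac{1}{239645}}{\frac{1}{\frac{598512}{555961} + 892800}} = \frac{895468 \cdot \frac{1}{239645}}{\frac{1}{598512 \cdot \frac{1}{555961} + 892800}} = \frac{127924}{34235 \frac{1}{\frac{598512}{555961} + 892800}} = \frac{127924}{34235 \frac{1}{\frac{496362579312}{555961}}} = \frac{127924}{34235 \cdot \frac{555961}{496362579312}} = \frac{127924}{34235} \cdot \frac{496362579312}{555961} = \frac{63496686595908288}{19033324835}$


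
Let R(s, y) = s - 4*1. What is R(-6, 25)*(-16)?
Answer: 160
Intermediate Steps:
R(s, y) = -4 + s (R(s, y) = s - 4 = -4 + s)
R(-6, 25)*(-16) = (-4 - 6)*(-16) = -10*(-16) = 160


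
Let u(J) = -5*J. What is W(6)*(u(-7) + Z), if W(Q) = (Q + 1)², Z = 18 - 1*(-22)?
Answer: 3675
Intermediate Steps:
Z = 40 (Z = 18 + 22 = 40)
W(Q) = (1 + Q)²
W(6)*(u(-7) + Z) = (1 + 6)²*(-5*(-7) + 40) = 7²*(35 + 40) = 49*75 = 3675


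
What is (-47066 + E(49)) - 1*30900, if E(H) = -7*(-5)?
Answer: -77931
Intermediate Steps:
E(H) = 35
(-47066 + E(49)) - 1*30900 = (-47066 + 35) - 1*30900 = -47031 - 30900 = -77931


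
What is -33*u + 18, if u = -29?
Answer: 975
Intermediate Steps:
-33*u + 18 = -33*(-29) + 18 = 957 + 18 = 975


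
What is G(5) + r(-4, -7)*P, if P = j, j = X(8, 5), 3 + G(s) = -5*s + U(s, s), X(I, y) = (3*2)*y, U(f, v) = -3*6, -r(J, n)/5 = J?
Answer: 554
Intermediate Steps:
r(J, n) = -5*J
U(f, v) = -18
X(I, y) = 6*y
G(s) = -21 - 5*s (G(s) = -3 + (-5*s - 18) = -3 + (-18 - 5*s) = -21 - 5*s)
j = 30 (j = 6*5 = 30)
P = 30
G(5) + r(-4, -7)*P = (-21 - 5*5) - 5*(-4)*30 = (-21 - 25) + 20*30 = -46 + 600 = 554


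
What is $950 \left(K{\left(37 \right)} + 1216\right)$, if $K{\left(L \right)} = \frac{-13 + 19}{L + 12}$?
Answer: $\frac{56610500}{49} \approx 1.1553 \cdot 10^{6}$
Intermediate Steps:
$K{\left(L \right)} = \frac{6}{12 + L}$
$950 \left(K{\left(37 \right)} + 1216\right) = 950 \left(\frac{6}{12 + 37} + 1216\right) = 950 \left(\frac{6}{49} + 1216\right) = 950 \cdot \frac{59590}{49} = \frac{56610500}{49}$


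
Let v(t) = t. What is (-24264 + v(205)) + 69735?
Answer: 45676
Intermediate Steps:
(-24264 + v(205)) + 69735 = (-24264 + 205) + 69735 = -24059 + 69735 = 45676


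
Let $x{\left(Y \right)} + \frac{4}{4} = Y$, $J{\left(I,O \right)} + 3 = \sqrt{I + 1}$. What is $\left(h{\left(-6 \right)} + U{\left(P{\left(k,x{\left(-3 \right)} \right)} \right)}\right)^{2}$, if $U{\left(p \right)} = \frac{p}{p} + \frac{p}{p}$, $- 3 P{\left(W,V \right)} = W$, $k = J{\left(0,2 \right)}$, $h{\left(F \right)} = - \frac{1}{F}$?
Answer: $\frac{169}{36} \approx 4.6944$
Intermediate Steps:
$J{\left(I,O \right)} = -3 + \sqrt{1 + I}$ ($J{\left(I,O \right)} = -3 + \sqrt{I + 1} = -3 + \sqrt{1 + I}$)
$k = -2$ ($k = -3 + \sqrt{1 + 0} = -3 + \sqrt{1} = -3 + 1 = -2$)
$x{\left(Y \right)} = -1 + Y$
$P{\left(W,V \right)} = - \frac{W}{3}$
$U{\left(p \right)} = 2$ ($U{\left(p \right)} = 1 + 1 = 2$)
$\left(h{\left(-6 \right)} + U{\left(P{\left(k,x{\left(-3 \right)} \right)} \right)}\right)^{2} = \left(- \frac{1}{-6} + 2\right)^{2} = \left(\left(-1\right) \left(- \frac{1}{6}\right) + 2\right)^{2} = \left(\frac{1}{6} + 2\right)^{2} = \left(\frac{13}{6}\right)^{2} = \frac{169}{36}$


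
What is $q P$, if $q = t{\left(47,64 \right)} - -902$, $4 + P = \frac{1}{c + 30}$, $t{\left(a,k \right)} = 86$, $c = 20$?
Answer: $- \frac{98306}{25} \approx -3932.2$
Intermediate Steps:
$P = - \frac{199}{50}$ ($P = -4 + \frac{1}{20 + 30} = -4 + \frac{1}{50} = - \frac{199}{50} \approx -3.98$)
$q = 988$ ($q = 86 - -902 = 86 + 902 = 988$)
$q P = 988 \left(- \frac{199}{50}\right) = - \frac{98306}{25}$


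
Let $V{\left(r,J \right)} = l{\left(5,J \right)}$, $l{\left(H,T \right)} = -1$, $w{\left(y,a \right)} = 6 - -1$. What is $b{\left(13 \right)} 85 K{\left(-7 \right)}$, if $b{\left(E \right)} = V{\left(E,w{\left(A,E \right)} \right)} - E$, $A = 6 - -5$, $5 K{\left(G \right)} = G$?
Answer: $1666$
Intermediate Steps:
$K{\left(G \right)} = \frac{G}{5}$
$A = 11$ ($A = 6 + 5 = 11$)
$w{\left(y,a \right)} = 7$ ($w{\left(y,a \right)} = 6 + 1 = 7$)
$V{\left(r,J \right)} = -1$
$b{\left(E \right)} = -1 - E$
$b{\left(13 \right)} 85 K{\left(-7 \right)} = \left(-1 - 13\right) 85 \cdot \frac{1}{5} \left(-7\right) = \left(-1 - 13\right) 85 \left(- \frac{7}{5}\right) = \left(-14\right) 85 \left(- \frac{7}{5}\right) = \left(-1190\right) \left(- \frac{7}{5}\right) = 1666$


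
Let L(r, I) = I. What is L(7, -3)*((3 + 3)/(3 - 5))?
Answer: 9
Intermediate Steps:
L(7, -3)*((3 + 3)/(3 - 5)) = -3*(3 + 3)/(3 - 5) = -18/(-2) = -18*(-1)/2 = -3*(-3) = 9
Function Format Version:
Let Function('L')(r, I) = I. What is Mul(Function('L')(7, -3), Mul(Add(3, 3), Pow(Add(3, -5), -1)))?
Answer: 9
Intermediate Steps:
Mul(Function('L')(7, -3), Mul(Add(3, 3), Pow(Add(3, -5), -1))) = Mul(-3, Mul(Add(3, 3), Pow(Add(3, -5), -1))) = Mul(-3, Mul(6, Pow(-2, -1))) = Mul(-3, Mul(6, Rational(-1, 2))) = Mul(-3, -3) = 9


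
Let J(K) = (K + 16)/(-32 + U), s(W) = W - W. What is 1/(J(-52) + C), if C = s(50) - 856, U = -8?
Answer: -10/8551 ≈ -0.0011695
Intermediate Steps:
s(W) = 0
J(K) = -⅖ - K/40 (J(K) = (K + 16)/(-32 - 8) = (16 + K)/(-40) = (16 + K)*(-1/40) = -⅖ - K/40)
C = -856 (C = 0 - 856 = -856)
1/(J(-52) + C) = 1/((-⅖ - 1/40*(-52)) - 856) = 1/((-⅖ + 13/10) - 856) = 1/(9/10 - 856) = 1/(-8551/10) = -10/8551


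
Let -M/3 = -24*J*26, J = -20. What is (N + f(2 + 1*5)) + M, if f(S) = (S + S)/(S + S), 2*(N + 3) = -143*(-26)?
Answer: -35583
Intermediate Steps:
N = 1856 (N = -3 + (-143*(-26))/2 = -3 + (½)*3718 = -3 + 1859 = 1856)
f(S) = 1 (f(S) = (2*S)/((2*S)) = (2*S)*(1/(2*S)) = 1)
M = -37440 (M = -3*(-24*(-20))*26 = -1440*26 = -3*12480 = -37440)
(N + f(2 + 1*5)) + M = (1856 + 1) - 37440 = 1857 - 37440 = -35583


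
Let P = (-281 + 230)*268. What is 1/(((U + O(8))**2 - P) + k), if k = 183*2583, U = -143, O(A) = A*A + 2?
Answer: 1/492286 ≈ 2.0313e-6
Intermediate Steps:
O(A) = 2 + A**2 (O(A) = A**2 + 2 = 2 + A**2)
k = 472689
P = -13668 (P = -51*268 = -13668)
1/(((U + O(8))**2 - P) + k) = 1/(((-143 + (2 + 8**2))**2 - 1*(-13668)) + 472689) = 1/(((-143 + (2 + 64))**2 + 13668) + 472689) = 1/(((-143 + 66)**2 + 13668) + 472689) = 1/(((-77)**2 + 13668) + 472689) = 1/((5929 + 13668) + 472689) = 1/(19597 + 472689) = 1/492286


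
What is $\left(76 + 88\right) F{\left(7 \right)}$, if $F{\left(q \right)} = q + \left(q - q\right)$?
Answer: $1148$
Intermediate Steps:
$F{\left(q \right)} = q$ ($F{\left(q \right)} = q + 0 = q$)
$\left(76 + 88\right) F{\left(7 \right)} = \left(76 + 88\right) 7 = 164 \cdot 7 = 1148$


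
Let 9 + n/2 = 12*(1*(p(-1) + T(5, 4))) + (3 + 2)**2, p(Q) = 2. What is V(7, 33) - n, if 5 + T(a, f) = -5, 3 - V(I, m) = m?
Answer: 130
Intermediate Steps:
V(I, m) = 3 - m
T(a, f) = -10 (T(a, f) = -5 - 5 = -10)
n = -160 (n = -18 + 2*(12*(1*(2 - 10)) + (3 + 2)**2) = -18 + 2*(12*(1*(-8)) + 5**2) = -18 + 2*(12*(-8) + 25) = -18 + 2*(-96 + 25) = -18 + 2*(-71) = -18 - 142 = -160)
V(7, 33) - n = (3 - 1*33) - 1*(-160) = (3 - 33) + 160 = -30 + 160 = 130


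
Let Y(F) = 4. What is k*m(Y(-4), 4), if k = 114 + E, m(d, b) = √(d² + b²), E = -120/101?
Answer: 45576*√2/101 ≈ 638.16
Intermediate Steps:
E = -120/101 (E = -120*1/101 = -120/101 ≈ -1.1881)
m(d, b) = √(b² + d²)
k = 11394/101 (k = 114 - 120/101 = 11394/101 ≈ 112.81)
k*m(Y(-4), 4) = 11394*√(4² + 4²)/101 = 11394*√(16 + 16)/101 = 11394*√32/101 = 11394*(4*√2)/101 = 45576*√2/101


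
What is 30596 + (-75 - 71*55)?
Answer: 26616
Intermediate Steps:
30596 + (-75 - 71*55) = 30596 + (-75 - 3905) = 30596 - 3980 = 26616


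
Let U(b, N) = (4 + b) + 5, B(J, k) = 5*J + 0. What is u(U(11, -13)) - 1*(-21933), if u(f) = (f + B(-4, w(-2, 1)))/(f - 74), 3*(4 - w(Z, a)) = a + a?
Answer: 21933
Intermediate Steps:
w(Z, a) = 4 - 2*a/3 (w(Z, a) = 4 - (a + a)/3 = 4 - 2*a/3)
B(J, k) = 5*J
U(b, N) = 9 + b
u(f) = (-20 + f)/(-74 + f) (u(f) = (f + 5*(-4))/(f - 74) = (f - 20)/(-74 + f) = (-20 + f)/(-74 + f))
u(U(11, -13)) - 1*(-21933) = (-20 + (9 + 11))/(-74 + (9 + 11)) - 1*(-21933) = (-20 + 20)/(-74 + 20) + 21933 = 0/(-54) + 21933 = -1/54*0 + 21933 = 0 + 21933 = 21933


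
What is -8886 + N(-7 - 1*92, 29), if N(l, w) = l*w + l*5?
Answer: -12252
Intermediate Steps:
N(l, w) = 5*l + l*w (N(l, w) = l*w + 5*l = 5*l + l*w)
-8886 + N(-7 - 1*92, 29) = -8886 + (-7 - 1*92)*(5 + 29) = -8886 + (-7 - 92)*34 = -8886 - 99*34 = -8886 - 3366 = -12252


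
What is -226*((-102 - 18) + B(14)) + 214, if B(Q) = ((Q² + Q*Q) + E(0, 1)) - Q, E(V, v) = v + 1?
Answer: -58546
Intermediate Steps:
E(V, v) = 1 + v
B(Q) = 2 - Q + 2*Q² (B(Q) = ((Q² + Q*Q) + (1 + 1)) - Q = ((Q² + Q²) + 2) - Q = (2*Q² + 2) - Q = (2 + 2*Q²) - Q = 2 - Q + 2*Q²)
-226*((-102 - 18) + B(14)) + 214 = -226*((-102 - 18) + (2 - 1*14 + 2*14²)) + 214 = -226*(-120 + (2 - 14 + 2*196)) + 214 = -226*(-120 + (2 - 14 + 392)) + 214 = -226*(-120 + 380) + 214 = -226*260 + 214 = -58760 + 214 = -58546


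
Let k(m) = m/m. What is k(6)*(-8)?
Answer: -8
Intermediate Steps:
k(m) = 1
k(6)*(-8) = 1*(-8) = -8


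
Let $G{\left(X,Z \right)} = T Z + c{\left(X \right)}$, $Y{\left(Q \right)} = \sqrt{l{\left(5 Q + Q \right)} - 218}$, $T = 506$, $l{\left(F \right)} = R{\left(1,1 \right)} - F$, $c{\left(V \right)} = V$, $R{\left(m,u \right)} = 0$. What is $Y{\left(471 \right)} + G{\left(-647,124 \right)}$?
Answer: $62097 + 2 i \sqrt{761} \approx 62097.0 + 55.172 i$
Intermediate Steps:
$l{\left(F \right)} = - F$ ($l{\left(F \right)} = 0 - F = - F$)
$Y{\left(Q \right)} = \sqrt{-218 - 6 Q}$ ($Y{\left(Q \right)} = \sqrt{- (5 Q + Q) - 218} = \sqrt{- 6 Q - 218} = \sqrt{-218 - 6 Q}$)
$G{\left(X,Z \right)} = X + 506 Z$ ($G{\left(X,Z \right)} = 506 Z + X = X + 506 Z$)
$Y{\left(471 \right)} + G{\left(-647,124 \right)} = \sqrt{-218 - 2826} + \left(-647 + 506 \cdot 124\right) = \sqrt{-218 - 2826} + \left(-647 + 62744\right) = \sqrt{-3044} + 62097 = 2 i \sqrt{761} + 62097 = 62097 + 2 i \sqrt{761}$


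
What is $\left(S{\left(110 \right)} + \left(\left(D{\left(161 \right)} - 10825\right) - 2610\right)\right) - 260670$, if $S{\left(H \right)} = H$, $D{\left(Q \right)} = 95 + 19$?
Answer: $-273881$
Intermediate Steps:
$D{\left(Q \right)} = 114$
$\left(S{\left(110 \right)} + \left(\left(D{\left(161 \right)} - 10825\right) - 2610\right)\right) - 260670 = \left(110 + \left(\left(114 - 10825\right) - 2610\right)\right) - 260670 = \left(110 - 13321\right) - 260670 = -13211 - 260670 = -273881$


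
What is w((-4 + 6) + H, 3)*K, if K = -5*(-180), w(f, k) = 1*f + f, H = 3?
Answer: 9000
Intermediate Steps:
w(f, k) = 2*f (w(f, k) = f + f = 2*f)
K = 900
w((-4 + 6) + H, 3)*K = (2*((-4 + 6) + 3))*900 = (2*(2 + 3))*900 = (2*5)*900 = 10*900 = 9000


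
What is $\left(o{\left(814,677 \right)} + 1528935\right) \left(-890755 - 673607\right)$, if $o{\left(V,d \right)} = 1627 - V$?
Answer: $-2393079640776$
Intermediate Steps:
$\left(o{\left(814,677 \right)} + 1528935\right) \left(-890755 - 673607\right) = \left(\left(1627 - 814\right) + 1528935\right) \left(-890755 - 673607\right) = \left(\left(1627 - 814\right) + 1528935\right) \left(-1564362\right) = \left(813 + 1528935\right) \left(-1564362\right) = 1529748 \left(-1564362\right) = -2393079640776$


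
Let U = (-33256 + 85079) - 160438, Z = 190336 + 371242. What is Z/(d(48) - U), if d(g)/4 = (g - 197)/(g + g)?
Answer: 13477872/2606611 ≈ 5.1706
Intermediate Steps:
Z = 561578
U = -108615 (U = 51823 - 160438 = -108615)
d(g) = 2*(-197 + g)/g (d(g) = 4*((g - 197)/(g + g)) = 4*((-197 + g)/((2*g))) = 4*((-197 + g)*(1/(2*g))) = 4*((-197 + g)/(2*g)) = 2*(-197 + g)/g)
Z/(d(48) - U) = 561578/((2 - 394/48) - 1*(-108615)) = 561578/((2 - 394*1/48) + 108615) = 561578/((2 - 197/24) + 108615) = 561578/(-149/24 + 108615) = 561578/(2606611/24) = 561578*(24/2606611) = 13477872/2606611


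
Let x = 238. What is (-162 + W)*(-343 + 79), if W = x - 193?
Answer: 30888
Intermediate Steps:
W = 45 (W = 238 - 193 = 45)
(-162 + W)*(-343 + 79) = (-162 + 45)*(-343 + 79) = -117*(-264) = 30888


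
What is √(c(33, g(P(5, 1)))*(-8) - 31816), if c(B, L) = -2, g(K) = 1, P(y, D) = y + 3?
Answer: 10*I*√318 ≈ 178.33*I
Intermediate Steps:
P(y, D) = 3 + y
√(c(33, g(P(5, 1)))*(-8) - 31816) = √(-2*(-8) - 31816) = √(16 - 31816) = √(-31800) = 10*I*√318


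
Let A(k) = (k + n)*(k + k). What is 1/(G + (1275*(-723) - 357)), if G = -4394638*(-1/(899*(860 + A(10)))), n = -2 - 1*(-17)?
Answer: -611320/563746102921 ≈ -1.0844e-6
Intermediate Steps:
n = 15 (n = -2 + 17 = 15)
A(k) = 2*k*(15 + k) (A(k) = (k + 15)*(k + k) = (15 + k)*(2*k) = 2*k*(15 + k))
G = 2197319/611320 (G = -4394638*(-1/(899*(860 + 2*10*(15 + 10)))) = -4394638*(-1/(899*(860 + 2*10*25))) = -4394638*(-1/(899*(860 + 500))) = -4394638/((-899*1360)) = -4394638/(-1222640) = -4394638*(-1/1222640) = 2197319/611320 ≈ 3.5944)
1/(G + (1275*(-723) - 357)) = 1/(2197319/611320 + (1275*(-723) - 357)) = 1/(2197319/611320 + (-921825 - 357)) = 1/(2197319/611320 - 922182) = 1/(-563746102921/611320) = -611320/563746102921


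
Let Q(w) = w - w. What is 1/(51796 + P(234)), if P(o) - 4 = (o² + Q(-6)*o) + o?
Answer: 1/106790 ≈ 9.3642e-6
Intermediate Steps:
Q(w) = 0
P(o) = 4 + o + o² (P(o) = 4 + ((o² + 0*o) + o) = 4 + ((o² + 0) + o) = 4 + (o² + o) = 4 + (o + o²) = 4 + o + o²)
1/(51796 + P(234)) = 1/(51796 + (4 + 234 + 234²)) = 1/(51796 + (4 + 234 + 54756)) = 1/(51796 + 54994) = 1/106790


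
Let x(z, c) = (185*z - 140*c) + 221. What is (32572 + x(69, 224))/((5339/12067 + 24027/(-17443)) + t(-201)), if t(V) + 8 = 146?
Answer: 1494230750419/14425040173 ≈ 103.59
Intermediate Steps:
t(V) = 138 (t(V) = -8 + 146 = 138)
x(z, c) = 221 - 140*c + 185*z (x(z, c) = (-140*c + 185*z) + 221 = 221 - 140*c + 185*z)
(32572 + x(69, 224))/((5339/12067 + 24027/(-17443)) + t(-201)) = (32572 + (221 - 140*224 + 185*69))/((5339/12067 + 24027/(-17443)) + 138) = (32572 + (221 - 31360 + 12765))/((5339*(1/12067) + 24027*(-1/17443)) + 138) = (32572 - 18374)/((5339/12067 - 24027/17443) + 138) = 14198/(-196805632/210484681 + 138) = 14198/(28850080346/210484681) = 14198*(210484681/28850080346) = 1494230750419/14425040173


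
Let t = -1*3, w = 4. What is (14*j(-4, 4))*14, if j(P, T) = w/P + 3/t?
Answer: -392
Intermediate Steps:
t = -3
j(P, T) = -1 + 4/P (j(P, T) = 4/P + 3/(-3) = 4/P + 3*(-1/3) = 4/P - 1 = -1 + 4/P)
(14*j(-4, 4))*14 = (14*((4 - 1*(-4))/(-4)))*14 = (14*(-(4 + 4)/4))*14 = (14*(-1/4*8))*14 = (14*(-2))*14 = -28*14 = -392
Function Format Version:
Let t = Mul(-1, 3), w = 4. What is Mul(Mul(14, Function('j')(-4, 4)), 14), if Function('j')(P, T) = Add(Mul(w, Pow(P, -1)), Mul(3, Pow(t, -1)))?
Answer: -392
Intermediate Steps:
t = -3
Function('j')(P, T) = Add(-1, Mul(4, Pow(P, -1))) (Function('j')(P, T) = Add(Mul(4, Pow(P, -1)), Mul(3, Pow(-3, -1))) = Add(Mul(4, Pow(P, -1)), Mul(3, Rational(-1, 3))) = Add(Mul(4, Pow(P, -1)), -1) = Add(-1, Mul(4, Pow(P, -1))))
Mul(Mul(14, Function('j')(-4, 4)), 14) = Mul(Mul(14, Mul(Pow(-4, -1), Add(4, Mul(-1, -4)))), 14) = Mul(Mul(14, Mul(Rational(-1, 4), Add(4, 4))), 14) = Mul(Mul(14, Mul(Rational(-1, 4), 8)), 14) = Mul(Mul(14, -2), 14) = Mul(-28, 14) = -392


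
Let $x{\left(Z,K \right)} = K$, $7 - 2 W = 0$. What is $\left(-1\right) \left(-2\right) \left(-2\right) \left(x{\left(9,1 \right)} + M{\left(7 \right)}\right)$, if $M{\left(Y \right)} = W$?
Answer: $-18$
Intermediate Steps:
$W = \frac{7}{2}$ ($W = \frac{7}{2} - 0 = \frac{7}{2} + 0 = \frac{7}{2} \approx 3.5$)
$M{\left(Y \right)} = \frac{7}{2}$
$\left(-1\right) \left(-2\right) \left(-2\right) \left(x{\left(9,1 \right)} + M{\left(7 \right)}\right) = \left(-1\right) \left(-2\right) \left(-2\right) \left(1 + \frac{7}{2}\right) = 2 \left(-2\right) \frac{9}{2} = \left(-4\right) \frac{9}{2} = -18$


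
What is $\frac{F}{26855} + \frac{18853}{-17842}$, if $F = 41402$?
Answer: $\frac{232397169}{479146910} \approx 0.48502$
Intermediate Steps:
$\frac{F}{26855} + \frac{18853}{-17842} = \frac{41402}{26855} + \frac{18853}{-17842} = 41402 \cdot \frac{1}{26855} + 18853 \left(- \frac{1}{17842}\right) = \frac{41402}{26855} - \frac{18853}{17842} = \frac{232397169}{479146910}$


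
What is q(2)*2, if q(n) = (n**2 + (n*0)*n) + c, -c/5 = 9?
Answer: -82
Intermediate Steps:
c = -45 (c = -5*9 = -45)
q(n) = -45 + n**2 (q(n) = (n**2 + (n*0)*n) - 45 = (n**2 + 0*n) - 45 = (n**2 + 0) - 45 = n**2 - 45 = -45 + n**2)
q(2)*2 = (-45 + 2**2)*2 = (-45 + 4)*2 = -41*2 = -82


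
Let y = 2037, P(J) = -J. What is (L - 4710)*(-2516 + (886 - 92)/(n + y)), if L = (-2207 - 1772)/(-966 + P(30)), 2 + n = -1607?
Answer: 2521829931887/213144 ≈ 1.1832e+7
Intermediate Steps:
n = -1609 (n = -2 - 1607 = -1609)
L = 3979/996 (L = (-2207 - 1772)/(-966 - 1*30) = -3979/(-966 - 30) = -3979/(-996) = -3979*(-1/996) = 3979/996 ≈ 3.9950)
(L - 4710)*(-2516 + (886 - 92)/(n + y)) = (3979/996 - 4710)*(-2516 + (886 - 92)/(-1609 + 2037)) = -4687181*(-2516 + 794/428)/996 = -4687181*(-2516 + 794*(1/428))/996 = -4687181*(-2516 + 397/214)/996 = -4687181/996*(-538027/214) = 2521829931887/213144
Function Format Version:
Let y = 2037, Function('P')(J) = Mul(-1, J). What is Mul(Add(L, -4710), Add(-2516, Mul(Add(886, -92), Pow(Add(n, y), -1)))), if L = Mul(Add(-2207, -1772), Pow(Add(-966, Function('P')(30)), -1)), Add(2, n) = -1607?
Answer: Rational(2521829931887, 213144) ≈ 1.1832e+7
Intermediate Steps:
n = -1609 (n = Add(-2, -1607) = -1609)
L = Rational(3979, 996) (L = Mul(Add(-2207, -1772), Pow(Add(-966, Mul(-1, 30)), -1)) = Mul(-3979, Pow(Add(-966, -30), -1)) = Mul(-3979, Pow(-996, -1)) = Mul(-3979, Rational(-1, 996)) = Rational(3979, 996) ≈ 3.9950)
Mul(Add(L, -4710), Add(-2516, Mul(Add(886, -92), Pow(Add(n, y), -1)))) = Mul(Add(Rational(3979, 996), -4710), Add(-2516, Mul(Add(886, -92), Pow(Add(-1609, 2037), -1)))) = Mul(Rational(-4687181, 996), Add(-2516, Mul(794, Pow(428, -1)))) = Mul(Rational(-4687181, 996), Add(-2516, Mul(794, Rational(1, 428)))) = Mul(Rational(-4687181, 996), Add(-2516, Rational(397, 214))) = Mul(Rational(-4687181, 996), Rational(-538027, 214)) = Rational(2521829931887, 213144)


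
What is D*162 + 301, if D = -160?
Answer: -25619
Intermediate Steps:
D*162 + 301 = -160*162 + 301 = -25920 + 301 = -25619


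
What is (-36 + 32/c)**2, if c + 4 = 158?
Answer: 7595536/5929 ≈ 1281.1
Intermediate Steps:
c = 154 (c = -4 + 158 = 154)
(-36 + 32/c)**2 = (-36 + 32/154)**2 = (-36 + 32*(1/154))**2 = (-36 + 16/77)**2 = (-2756/77)**2 = 7595536/5929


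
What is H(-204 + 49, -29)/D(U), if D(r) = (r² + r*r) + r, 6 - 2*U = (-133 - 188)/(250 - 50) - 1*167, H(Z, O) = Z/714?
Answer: -6200000/437846377437 ≈ -1.4160e-5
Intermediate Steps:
H(Z, O) = Z/714 (H(Z, O) = Z*(1/714) = Z/714)
U = 34921/400 (U = 3 - ((-133 - 188)/(250 - 50) - 1*167)/2 = 3 - (-321/200 - 167)/2 = 3 - ½*(-33721/200) = 3 + 33721/400 = 34921/400 ≈ 87.302)
D(r) = r + 2*r² (D(r) = (r² + r²) + r = 2*r² + r = r + 2*r²)
H(-204 + 49, -29)/D(U) = ((-204 + 49)/714)/((34921*(1 + 2*(34921/400))/400)) = ((1/714)*(-155))/((34921*(1 + 34921/200)/400)) = -155/(714*((34921/400)*(35121/200))) = -155/(714*1226460441/80000) = -155/714*80000/1226460441 = -6200000/437846377437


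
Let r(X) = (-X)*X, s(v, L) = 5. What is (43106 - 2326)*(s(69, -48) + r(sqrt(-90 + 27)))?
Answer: 2773040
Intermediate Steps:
r(X) = -X**2
(43106 - 2326)*(s(69, -48) + r(sqrt(-90 + 27))) = (43106 - 2326)*(5 - (sqrt(-90 + 27))**2) = 40780*(5 - (sqrt(-63))**2) = 40780*(5 - (3*I*sqrt(7))**2) = 40780*(5 - 1*(-63)) = 40780*(5 + 63) = 40780*68 = 2773040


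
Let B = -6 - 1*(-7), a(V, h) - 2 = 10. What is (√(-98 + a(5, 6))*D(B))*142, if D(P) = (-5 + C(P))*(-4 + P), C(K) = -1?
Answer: 2556*I*√86 ≈ 23703.0*I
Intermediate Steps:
a(V, h) = 12 (a(V, h) = 2 + 10 = 12)
B = 1 (B = -6 + 7 = 1)
D(P) = 24 - 6*P (D(P) = (-5 - 1)*(-4 + P) = -6*(-4 + P) = 24 - 6*P)
(√(-98 + a(5, 6))*D(B))*142 = (√(-98 + 12)*(24 - 6*1))*142 = (√(-86)*(24 - 6))*142 = ((I*√86)*18)*142 = (18*I*√86)*142 = 2556*I*√86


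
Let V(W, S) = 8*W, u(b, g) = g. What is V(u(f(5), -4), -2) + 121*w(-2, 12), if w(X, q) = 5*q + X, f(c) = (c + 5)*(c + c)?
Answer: 6986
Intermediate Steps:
f(c) = 2*c*(5 + c) (f(c) = (5 + c)*(2*c) = 2*c*(5 + c))
w(X, q) = X + 5*q
V(u(f(5), -4), -2) + 121*w(-2, 12) = 8*(-4) + 121*(-2 + 5*12) = -32 + 121*(-2 + 60) = -32 + 121*58 = -32 + 7018 = 6986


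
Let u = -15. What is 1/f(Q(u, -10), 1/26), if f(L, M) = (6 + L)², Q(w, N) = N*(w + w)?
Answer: 1/93636 ≈ 1.0680e-5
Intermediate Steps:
Q(w, N) = 2*N*w (Q(w, N) = N*(2*w) = 2*N*w)
1/f(Q(u, -10), 1/26) = 1/((6 + 2*(-10)*(-15))²) = 1/((6 + 300)²) = 1/(306²) = 1/93636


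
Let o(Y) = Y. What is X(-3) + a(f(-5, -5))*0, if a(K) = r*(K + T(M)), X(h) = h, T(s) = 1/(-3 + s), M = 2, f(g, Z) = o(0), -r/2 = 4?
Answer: -3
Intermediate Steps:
r = -8 (r = -2*4 = -8)
f(g, Z) = 0
a(K) = 8 - 8*K (a(K) = -8*(K + 1/(-3 + 2)) = -8*(K + 1/(-1)) = -8*(K - 1) = -8*(-1 + K) = 8 - 8*K)
X(-3) + a(f(-5, -5))*0 = -3 + (8 - 8*0)*0 = -3 + (8 + 0)*0 = -3 + 8*0 = -3 + 0 = -3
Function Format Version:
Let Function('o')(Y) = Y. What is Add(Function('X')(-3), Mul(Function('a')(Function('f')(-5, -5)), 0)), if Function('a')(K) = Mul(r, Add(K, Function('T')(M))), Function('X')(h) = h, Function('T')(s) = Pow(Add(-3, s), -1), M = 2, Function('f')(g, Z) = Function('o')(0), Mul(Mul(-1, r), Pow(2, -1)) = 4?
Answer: -3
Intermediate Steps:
r = -8 (r = Mul(-2, 4) = -8)
Function('f')(g, Z) = 0
Function('a')(K) = Add(8, Mul(-8, K)) (Function('a')(K) = Mul(-8, Add(K, Pow(Add(-3, 2), -1))) = Mul(-8, Add(K, Pow(-1, -1))) = Mul(-8, Add(K, -1)) = Mul(-8, Add(-1, K)) = Add(8, Mul(-8, K)))
Add(Function('X')(-3), Mul(Function('a')(Function('f')(-5, -5)), 0)) = Add(-3, Mul(Add(8, Mul(-8, 0)), 0)) = Add(-3, Mul(Add(8, 0), 0)) = Add(-3, Mul(8, 0)) = Add(-3, 0) = -3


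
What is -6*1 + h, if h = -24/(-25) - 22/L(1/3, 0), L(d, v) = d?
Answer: -1776/25 ≈ -71.040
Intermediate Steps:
h = -1626/25 (h = -24/(-25) - 22/(1/3) = -24*(-1/25) - 22/(1*(⅓)) = 24/25 - 22/⅓ = 24/25 - 22*3 = 24/25 - 66 = -1626/25 ≈ -65.040)
-6*1 + h = -6*1 - 1626/25 = -6 - 1626/25 = -1776/25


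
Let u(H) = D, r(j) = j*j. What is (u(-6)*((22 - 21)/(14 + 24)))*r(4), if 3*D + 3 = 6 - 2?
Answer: 8/57 ≈ 0.14035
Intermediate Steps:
r(j) = j²
D = ⅓ (D = -1 + (6 - 2)/3 = -1 + (⅓)*4 = -1 + 4/3 = ⅓ ≈ 0.33333)
u(H) = ⅓
(u(-6)*((22 - 21)/(14 + 24)))*r(4) = (((22 - 21)/(14 + 24))/3)*4² = ((1/38)/3)*16 = ((1*(1/38))/3)*16 = ((⅓)*(1/38))*16 = (1/114)*16 = 8/57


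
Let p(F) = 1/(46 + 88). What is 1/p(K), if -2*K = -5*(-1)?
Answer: 134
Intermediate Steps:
K = -5/2 (K = -(-5)*(-1)/2 = -½*5 = -5/2 ≈ -2.5000)
p(F) = 1/134
1/p(K) = 1/(1/134) = 134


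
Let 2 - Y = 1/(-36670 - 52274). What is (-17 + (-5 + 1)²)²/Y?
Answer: 88944/177889 ≈ 0.50000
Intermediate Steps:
Y = 177889/88944 (Y = 2 - 1/(-36670 - 52274) = 2 - 1/(-88944) = 2 - 1*(-1/88944) = 2 + 1/88944 = 177889/88944 ≈ 2.0000)
(-17 + (-5 + 1)²)²/Y = (-17 + (-5 + 1)²)²/(177889/88944) = (-17 + (-4)²)²*(88944/177889) = (-17 + 16)²*(88944/177889) = (-1)²*(88944/177889) = 1*(88944/177889) = 88944/177889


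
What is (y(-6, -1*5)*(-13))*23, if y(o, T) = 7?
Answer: -2093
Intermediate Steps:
(y(-6, -1*5)*(-13))*23 = (7*(-13))*23 = -91*23 = -2093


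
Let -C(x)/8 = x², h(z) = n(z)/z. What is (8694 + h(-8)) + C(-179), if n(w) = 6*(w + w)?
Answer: -247622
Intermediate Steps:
n(w) = 12*w (n(w) = 6*(2*w) = 12*w)
h(z) = 12 (h(z) = (12*z)/z = 12)
C(x) = -8*x²
(8694 + h(-8)) + C(-179) = (8694 + 12) - 8*(-179)² = 8706 - 8*32041 = 8706 - 256328 = -247622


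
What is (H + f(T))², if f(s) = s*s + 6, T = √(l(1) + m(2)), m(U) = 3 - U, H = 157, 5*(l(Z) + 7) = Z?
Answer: 617796/25 ≈ 24712.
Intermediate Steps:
l(Z) = -7 + Z/5
T = I*√145/5 (T = √((-7 + (⅕)*1) + (3 - 1*2)) = √((-7 + ⅕) + (3 - 2)) = √(-34/5 + 1) = √(-29/5) = I*√145/5 ≈ 2.4083*I)
f(s) = 6 + s² (f(s) = s² + 6 = 6 + s²)
(H + f(T))² = (157 + (6 + (I*√145/5)²))² = (157 + (6 - 29/5))² = (157 + ⅕)² = (786/5)² = 617796/25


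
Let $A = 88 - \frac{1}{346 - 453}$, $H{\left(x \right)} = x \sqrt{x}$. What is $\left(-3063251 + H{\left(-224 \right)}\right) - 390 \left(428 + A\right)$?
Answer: $- \frac{349300927}{107} - 896 i \sqrt{14} \approx -3.2645 \cdot 10^{6} - 3352.5 i$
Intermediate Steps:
$H{\left(x \right)} = x^{\frac{3}{2}}$
$A = \frac{9417}{107}$ ($A = 88 - \frac{1}{-107} = 88 - - \frac{1}{107} = 88 + \frac{1}{107} = \frac{9417}{107} \approx 88.009$)
$\left(-3063251 + H{\left(-224 \right)}\right) - 390 \left(428 + A\right) = \left(-3063251 + \left(-224\right)^{\frac{3}{2}}\right) - 390 \left(428 + \frac{9417}{107}\right) = \left(-3063251 - 896 i \sqrt{14}\right) - \frac{21533070}{107} = - \frac{349300927}{107} - 896 i \sqrt{14}$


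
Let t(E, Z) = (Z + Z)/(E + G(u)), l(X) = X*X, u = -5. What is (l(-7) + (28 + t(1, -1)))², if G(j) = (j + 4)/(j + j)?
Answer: 683929/121 ≈ 5652.3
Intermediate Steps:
l(X) = X²
G(j) = (4 + j)/(2*j) (G(j) = (4 + j)/((2*j)) = (4 + j)*(1/(2*j)) = (4 + j)/(2*j))
t(E, Z) = 2*Z/(⅒ + E) (t(E, Z) = (Z + Z)/(E + (½)*(4 - 5)/(-5)) = (2*Z)/(E + (½)*(-⅕)*(-1)) = (2*Z)/(E + ⅒) = (2*Z)/(⅒ + E) = 2*Z/(⅒ + E))
(l(-7) + (28 + t(1, -1)))² = ((-7)² + (28 + 20*(-1)/(1 + 10*1)))² = (49 + (28 + 20*(-1)/(1 + 10)))² = (49 + (28 + 20*(-1)/11))² = (49 + (28 + 20*(-1)*(1/11)))² = (49 + (28 - 20/11))² = (49 + 288/11)² = (827/11)² = 683929/121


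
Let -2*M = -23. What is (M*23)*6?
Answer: 1587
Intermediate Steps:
M = 23/2 (M = -½*(-23) = 23/2 ≈ 11.500)
(M*23)*6 = ((23/2)*23)*6 = (529/2)*6 = 1587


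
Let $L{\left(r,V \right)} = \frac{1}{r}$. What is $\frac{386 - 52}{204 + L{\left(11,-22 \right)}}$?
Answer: $\frac{3674}{2245} \approx 1.6365$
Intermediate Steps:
$\frac{386 - 52}{204 + L{\left(11,-22 \right)}} = \frac{386 - 52}{204 + \frac{1}{11}} = \frac{334}{204 + \frac{1}{11}} = \frac{334}{\frac{2245}{11}} = 334 \cdot \frac{11}{2245} = \frac{3674}{2245}$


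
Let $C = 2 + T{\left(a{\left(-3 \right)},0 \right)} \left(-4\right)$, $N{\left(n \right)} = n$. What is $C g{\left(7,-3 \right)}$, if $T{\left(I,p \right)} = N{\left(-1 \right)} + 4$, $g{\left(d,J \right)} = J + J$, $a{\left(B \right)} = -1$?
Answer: $60$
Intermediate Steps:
$g{\left(d,J \right)} = 2 J$
$T{\left(I,p \right)} = 3$ ($T{\left(I,p \right)} = -1 + 4 = 3$)
$C = -10$ ($C = 2 + 3 \left(-4\right) = 2 - 12 = -10$)
$C g{\left(7,-3 \right)} = - 10 \cdot 2 \left(-3\right) = \left(-10\right) \left(-6\right) = 60$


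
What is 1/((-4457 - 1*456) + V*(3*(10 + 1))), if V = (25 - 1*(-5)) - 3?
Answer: -1/4022 ≈ -0.00024863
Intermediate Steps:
V = 27 (V = (25 + 5) - 3 = 30 - 3 = 27)
1/((-4457 - 1*456) + V*(3*(10 + 1))) = 1/((-4457 - 1*456) + 27*(3*(10 + 1))) = 1/((-4457 - 456) + 27*(3*11)) = 1/(-4913 + 27*33) = 1/(-4913 + 891) = 1/(-4022) = -1/4022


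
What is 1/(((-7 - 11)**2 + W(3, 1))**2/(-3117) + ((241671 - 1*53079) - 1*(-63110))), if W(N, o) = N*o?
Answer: 1039/261482735 ≈ 3.9735e-6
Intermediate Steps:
1/(((-7 - 11)**2 + W(3, 1))**2/(-3117) + ((241671 - 1*53079) - 1*(-63110))) = 1/(((-7 - 11)**2 + 3*1)**2/(-3117) + ((241671 - 1*53079) - 1*(-63110))) = 1/(((-18)**2 + 3)**2*(-1/3117) + ((241671 - 53079) + 63110)) = 1/((324 + 3)**2*(-1/3117) + (188592 + 63110)) = 1/(327**2*(-1/3117) + 251702) = 1/(106929*(-1/3117) + 251702) = 1/(-35643/1039 + 251702) = 1/(261482735/1039) = 1039/261482735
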